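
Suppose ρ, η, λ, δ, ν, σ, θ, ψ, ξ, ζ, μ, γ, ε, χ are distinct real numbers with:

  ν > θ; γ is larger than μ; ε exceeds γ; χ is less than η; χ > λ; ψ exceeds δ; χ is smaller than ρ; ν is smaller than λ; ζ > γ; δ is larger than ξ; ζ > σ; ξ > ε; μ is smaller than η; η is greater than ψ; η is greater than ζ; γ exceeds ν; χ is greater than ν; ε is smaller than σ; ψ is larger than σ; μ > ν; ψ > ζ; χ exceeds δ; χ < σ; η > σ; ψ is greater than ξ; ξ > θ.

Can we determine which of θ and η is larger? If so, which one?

η

Chaining the given relations: θ < ν < μ < γ < ε < ξ < δ < χ < σ < ζ < ψ < η.
So η is larger.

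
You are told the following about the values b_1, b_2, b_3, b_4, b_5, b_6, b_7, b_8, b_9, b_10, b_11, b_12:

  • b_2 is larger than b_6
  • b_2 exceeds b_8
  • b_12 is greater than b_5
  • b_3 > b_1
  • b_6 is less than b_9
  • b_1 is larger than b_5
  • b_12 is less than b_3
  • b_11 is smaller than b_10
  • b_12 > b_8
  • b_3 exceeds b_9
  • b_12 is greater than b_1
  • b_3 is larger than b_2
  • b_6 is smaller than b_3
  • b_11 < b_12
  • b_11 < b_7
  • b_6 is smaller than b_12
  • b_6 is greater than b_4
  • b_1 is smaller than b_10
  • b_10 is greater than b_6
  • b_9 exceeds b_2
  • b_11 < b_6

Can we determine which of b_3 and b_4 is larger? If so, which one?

b_3

b_4 < b_6 < b_2 < b_9 < b_3, by transitivity through b_6, b_2, b_9.
So b_3 is larger.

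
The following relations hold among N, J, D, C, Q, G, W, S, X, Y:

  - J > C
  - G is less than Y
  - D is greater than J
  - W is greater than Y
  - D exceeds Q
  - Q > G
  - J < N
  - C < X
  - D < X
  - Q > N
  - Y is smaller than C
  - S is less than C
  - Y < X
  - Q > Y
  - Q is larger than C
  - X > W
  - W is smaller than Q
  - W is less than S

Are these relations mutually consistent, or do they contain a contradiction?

The single ordering G < Y < W < S < C < J < N < Q < D < X satisfies every listed relation, so no contradiction arises.

consistent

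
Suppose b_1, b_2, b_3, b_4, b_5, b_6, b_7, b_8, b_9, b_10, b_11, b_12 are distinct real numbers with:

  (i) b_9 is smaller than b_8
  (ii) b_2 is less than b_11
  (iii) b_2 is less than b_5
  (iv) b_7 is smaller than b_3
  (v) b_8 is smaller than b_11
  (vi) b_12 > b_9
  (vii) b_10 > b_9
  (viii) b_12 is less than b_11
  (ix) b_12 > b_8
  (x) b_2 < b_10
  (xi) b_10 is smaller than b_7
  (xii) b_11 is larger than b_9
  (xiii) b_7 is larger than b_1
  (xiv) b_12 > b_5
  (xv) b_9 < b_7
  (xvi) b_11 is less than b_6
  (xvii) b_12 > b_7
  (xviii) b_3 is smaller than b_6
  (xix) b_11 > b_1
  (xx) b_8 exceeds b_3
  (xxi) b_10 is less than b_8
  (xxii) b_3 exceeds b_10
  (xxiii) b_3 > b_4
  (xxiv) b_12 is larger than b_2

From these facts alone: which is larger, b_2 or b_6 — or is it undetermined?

The relevant relations are b_2 < b_10; b_10 < b_7; b_7 < b_3; b_3 < b_8; b_8 < b_12; b_12 < b_11; b_11 < b_6.
Together: b_2 < b_10 < b_7 < b_3 < b_8 < b_12 < b_11 < b_6.
So b_6 is larger.

b_6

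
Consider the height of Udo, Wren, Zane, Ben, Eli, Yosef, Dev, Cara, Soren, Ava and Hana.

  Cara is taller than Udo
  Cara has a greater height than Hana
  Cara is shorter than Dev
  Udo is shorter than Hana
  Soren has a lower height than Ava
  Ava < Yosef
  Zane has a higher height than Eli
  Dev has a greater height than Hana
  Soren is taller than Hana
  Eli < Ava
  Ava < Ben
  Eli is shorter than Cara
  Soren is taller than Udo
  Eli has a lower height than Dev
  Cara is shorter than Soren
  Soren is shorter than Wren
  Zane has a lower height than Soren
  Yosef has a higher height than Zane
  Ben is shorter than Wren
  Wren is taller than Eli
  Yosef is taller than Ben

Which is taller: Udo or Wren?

The relevant relations are Udo < Hana; Hana < Cara; Cara < Soren; Soren < Ava; Ava < Ben; Ben < Wren.
Chaining these gives Udo < Hana < Cara < Soren < Ava < Ben < Wren.
So Udo < Wren; Wren is the taller of the two.

Wren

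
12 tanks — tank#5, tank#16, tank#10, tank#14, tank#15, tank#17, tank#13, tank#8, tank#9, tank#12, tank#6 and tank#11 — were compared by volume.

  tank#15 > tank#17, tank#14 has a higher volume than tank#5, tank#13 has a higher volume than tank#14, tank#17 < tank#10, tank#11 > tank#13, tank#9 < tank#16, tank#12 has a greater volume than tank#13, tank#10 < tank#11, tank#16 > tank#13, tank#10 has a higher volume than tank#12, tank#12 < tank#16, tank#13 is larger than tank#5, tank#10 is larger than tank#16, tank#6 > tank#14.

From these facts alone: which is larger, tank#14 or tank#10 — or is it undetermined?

tank#10

tank#14 < tank#13 and tank#13 < tank#12 give tank#14 < tank#12.
With tank#12 < tank#16: tank#14 < tank#13 < tank#12 < tank#16.
Then tank#16 < tank#10 extends the chain to tank#10.
So tank#10 is larger.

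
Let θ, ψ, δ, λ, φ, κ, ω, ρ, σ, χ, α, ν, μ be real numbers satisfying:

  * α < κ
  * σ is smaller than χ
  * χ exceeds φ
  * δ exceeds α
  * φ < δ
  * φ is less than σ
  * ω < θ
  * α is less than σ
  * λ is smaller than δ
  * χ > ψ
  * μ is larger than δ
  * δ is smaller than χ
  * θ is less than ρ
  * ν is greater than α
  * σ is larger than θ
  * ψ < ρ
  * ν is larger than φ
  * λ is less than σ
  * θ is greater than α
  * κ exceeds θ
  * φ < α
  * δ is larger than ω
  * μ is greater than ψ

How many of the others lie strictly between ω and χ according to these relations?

3

Chaining upward from ω reaches: δ, θ, κ, σ, ρ, μ.
Chaining downward from χ reaches: φ, λ, α, δ, θ, σ, ψ.
Strictly between ω and χ are those in both lists: δ, θ, σ — 3 elements.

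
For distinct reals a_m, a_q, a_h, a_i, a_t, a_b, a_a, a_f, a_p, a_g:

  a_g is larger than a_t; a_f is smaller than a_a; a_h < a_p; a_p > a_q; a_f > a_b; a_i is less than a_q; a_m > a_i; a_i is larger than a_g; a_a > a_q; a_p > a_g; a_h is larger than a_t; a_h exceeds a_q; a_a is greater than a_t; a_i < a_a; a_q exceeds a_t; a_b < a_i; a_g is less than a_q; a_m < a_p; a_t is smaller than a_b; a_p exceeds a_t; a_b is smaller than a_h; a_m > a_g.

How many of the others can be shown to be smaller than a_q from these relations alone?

The elements the relations force below a_q are a_t, a_g, a_b, a_i — no chain reaches any other.
That is 4.

4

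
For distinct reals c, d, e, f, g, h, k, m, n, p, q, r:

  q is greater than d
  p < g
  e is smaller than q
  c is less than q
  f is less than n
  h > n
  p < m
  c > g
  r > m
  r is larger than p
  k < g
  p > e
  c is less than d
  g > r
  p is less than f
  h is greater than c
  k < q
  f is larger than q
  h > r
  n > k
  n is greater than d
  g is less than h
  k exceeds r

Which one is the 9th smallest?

Chaining the given pairs: e < p < m < r < k < g < c < d < q < f < n < h.
The 9th smallest is q.

q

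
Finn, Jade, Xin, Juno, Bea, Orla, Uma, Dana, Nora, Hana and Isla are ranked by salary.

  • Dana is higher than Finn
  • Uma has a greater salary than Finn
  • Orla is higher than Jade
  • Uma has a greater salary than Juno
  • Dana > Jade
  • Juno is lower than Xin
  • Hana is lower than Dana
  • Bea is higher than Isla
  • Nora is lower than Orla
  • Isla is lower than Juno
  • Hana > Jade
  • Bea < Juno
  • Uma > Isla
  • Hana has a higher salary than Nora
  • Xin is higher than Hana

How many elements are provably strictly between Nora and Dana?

1

The relations place Nora below Dana. An element lies strictly between them when it is forced above Nora and also forced below Dana.
Above Nora: {Orla, Hana, Xin}. Below Dana: {Jade, Finn, Hana}.
Intersection: {Hana} — 1.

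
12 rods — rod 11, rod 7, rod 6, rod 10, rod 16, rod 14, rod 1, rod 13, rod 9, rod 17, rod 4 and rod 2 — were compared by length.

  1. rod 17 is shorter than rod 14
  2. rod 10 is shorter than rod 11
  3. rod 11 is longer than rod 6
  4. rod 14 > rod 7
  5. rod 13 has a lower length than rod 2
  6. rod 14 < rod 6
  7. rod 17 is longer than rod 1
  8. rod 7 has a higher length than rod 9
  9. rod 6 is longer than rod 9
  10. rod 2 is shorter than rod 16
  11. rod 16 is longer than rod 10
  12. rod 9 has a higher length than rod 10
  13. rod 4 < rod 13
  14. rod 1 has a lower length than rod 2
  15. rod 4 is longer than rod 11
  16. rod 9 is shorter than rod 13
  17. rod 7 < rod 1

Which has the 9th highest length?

rod 1

Piecing the relations together gives one ordering: rod 10 < rod 9 < rod 7 < rod 1 < rod 17 < rod 14 < rod 6 < rod 11 < rod 4 < rod 13 < rod 2 < rod 16.
Counting 9 from the largest end gives rod 1.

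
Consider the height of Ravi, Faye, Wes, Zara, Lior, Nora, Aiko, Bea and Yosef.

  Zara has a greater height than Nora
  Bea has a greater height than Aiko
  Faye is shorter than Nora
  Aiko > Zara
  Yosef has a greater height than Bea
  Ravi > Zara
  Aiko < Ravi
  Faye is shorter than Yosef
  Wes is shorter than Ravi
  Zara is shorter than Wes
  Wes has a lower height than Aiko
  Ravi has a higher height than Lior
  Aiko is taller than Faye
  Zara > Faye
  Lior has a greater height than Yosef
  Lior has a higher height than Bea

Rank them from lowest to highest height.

The consecutive links are each given: Faye < Nora; Nora < Zara; Zara < Wes; Wes < Aiko; Aiko < Bea; Bea < Yosef; Yosef < Lior; Lior < Ravi.

Faye < Nora < Zara < Wes < Aiko < Bea < Yosef < Lior < Ravi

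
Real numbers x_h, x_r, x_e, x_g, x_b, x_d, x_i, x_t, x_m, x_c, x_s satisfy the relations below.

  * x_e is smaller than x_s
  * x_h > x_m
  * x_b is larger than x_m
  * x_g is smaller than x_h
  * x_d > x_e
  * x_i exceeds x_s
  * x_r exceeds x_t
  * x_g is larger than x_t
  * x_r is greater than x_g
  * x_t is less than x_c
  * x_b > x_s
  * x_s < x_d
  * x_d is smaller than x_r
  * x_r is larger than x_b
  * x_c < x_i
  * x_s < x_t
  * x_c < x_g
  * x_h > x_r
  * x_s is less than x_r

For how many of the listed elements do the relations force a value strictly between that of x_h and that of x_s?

The relations place x_s below x_h. An element lies strictly between them when it is forced above x_s and also forced below x_h.
Above x_s: {x_t, x_b, x_c, x_g, x_d, x_r, x_i}. Below x_h: {x_e, x_m, x_t, x_b, x_c, x_g, x_d, x_r}.
Intersection: {x_t, x_b, x_c, x_g, x_d, x_r} — 6.

6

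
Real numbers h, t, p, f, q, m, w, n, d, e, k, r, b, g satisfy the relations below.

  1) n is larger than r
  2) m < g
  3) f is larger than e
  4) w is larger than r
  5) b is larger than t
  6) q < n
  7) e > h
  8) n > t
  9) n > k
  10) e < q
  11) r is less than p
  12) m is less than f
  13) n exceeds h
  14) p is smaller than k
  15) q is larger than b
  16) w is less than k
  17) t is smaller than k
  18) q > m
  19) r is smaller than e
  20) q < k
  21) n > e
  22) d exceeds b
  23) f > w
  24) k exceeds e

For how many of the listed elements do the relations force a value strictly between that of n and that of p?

The relations place p below n. An element lies strictly between them when it is forced above p and also forced below n.
Above p: {k}. Below n: {t, b, h, m, r, w, e, q, k}.
Intersection: {k} — 1.

1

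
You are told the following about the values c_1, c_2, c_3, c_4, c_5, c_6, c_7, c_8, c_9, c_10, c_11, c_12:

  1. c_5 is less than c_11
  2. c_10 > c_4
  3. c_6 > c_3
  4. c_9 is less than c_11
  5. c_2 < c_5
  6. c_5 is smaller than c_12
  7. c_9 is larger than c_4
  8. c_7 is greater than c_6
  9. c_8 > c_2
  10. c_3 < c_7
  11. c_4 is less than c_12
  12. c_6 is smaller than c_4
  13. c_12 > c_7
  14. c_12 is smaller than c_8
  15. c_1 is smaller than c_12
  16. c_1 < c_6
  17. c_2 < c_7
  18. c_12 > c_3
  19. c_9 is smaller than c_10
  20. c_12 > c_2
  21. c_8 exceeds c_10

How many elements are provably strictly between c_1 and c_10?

The relations place c_1 below c_10. An element lies strictly between them when it is forced above c_1 and also forced below c_10.
Above c_1: {c_6, c_4, c_7, c_9, c_11, c_12, c_8}. Below c_10: {c_3, c_6, c_4, c_9}.
Intersection: {c_6, c_4, c_9} — 3.

3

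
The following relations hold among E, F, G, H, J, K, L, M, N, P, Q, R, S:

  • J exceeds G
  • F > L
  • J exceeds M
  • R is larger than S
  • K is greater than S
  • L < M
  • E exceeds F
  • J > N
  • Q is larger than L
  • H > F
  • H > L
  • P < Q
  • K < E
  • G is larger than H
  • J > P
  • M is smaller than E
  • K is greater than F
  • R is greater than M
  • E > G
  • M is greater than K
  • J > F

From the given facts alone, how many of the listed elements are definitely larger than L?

From L the given relations immediately reach F, H, M, Q.
From those, K, G, J, R, E — 9 in total.
No other element is forced above L by the given relations, so the count is 9.

9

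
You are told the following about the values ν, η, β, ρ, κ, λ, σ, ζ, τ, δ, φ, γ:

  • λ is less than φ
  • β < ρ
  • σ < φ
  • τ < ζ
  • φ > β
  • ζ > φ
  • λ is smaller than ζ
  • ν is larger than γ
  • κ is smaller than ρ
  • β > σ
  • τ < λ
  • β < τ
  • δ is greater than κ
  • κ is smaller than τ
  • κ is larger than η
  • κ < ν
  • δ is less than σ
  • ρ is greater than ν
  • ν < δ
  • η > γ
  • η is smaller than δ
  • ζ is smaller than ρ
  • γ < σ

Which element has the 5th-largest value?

τ

The consecutive relations fix a unique order: γ < η < κ < ν < δ < σ < β < τ < λ < φ < ζ < ρ.
Counting 5 from the largest end gives τ.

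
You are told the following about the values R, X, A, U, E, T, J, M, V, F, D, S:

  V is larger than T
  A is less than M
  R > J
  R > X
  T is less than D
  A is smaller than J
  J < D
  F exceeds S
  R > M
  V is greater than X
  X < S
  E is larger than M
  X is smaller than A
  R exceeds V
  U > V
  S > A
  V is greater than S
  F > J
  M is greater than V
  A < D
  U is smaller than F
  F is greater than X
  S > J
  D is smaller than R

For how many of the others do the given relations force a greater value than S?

From S the given relations immediately reach V, F.
From those, M, U, R — 5 in total.
From those, E — 6 in total.
Nothing else is reachable above S; 6 in all.

6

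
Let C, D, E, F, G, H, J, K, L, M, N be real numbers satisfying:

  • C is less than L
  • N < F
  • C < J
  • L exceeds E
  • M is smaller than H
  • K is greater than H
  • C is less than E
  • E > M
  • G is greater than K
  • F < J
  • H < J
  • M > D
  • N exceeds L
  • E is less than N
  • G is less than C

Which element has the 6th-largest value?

C

Chaining the given pairs: D < M < H < K < G < C < E < L < N < F < J.
The 6th largest is C.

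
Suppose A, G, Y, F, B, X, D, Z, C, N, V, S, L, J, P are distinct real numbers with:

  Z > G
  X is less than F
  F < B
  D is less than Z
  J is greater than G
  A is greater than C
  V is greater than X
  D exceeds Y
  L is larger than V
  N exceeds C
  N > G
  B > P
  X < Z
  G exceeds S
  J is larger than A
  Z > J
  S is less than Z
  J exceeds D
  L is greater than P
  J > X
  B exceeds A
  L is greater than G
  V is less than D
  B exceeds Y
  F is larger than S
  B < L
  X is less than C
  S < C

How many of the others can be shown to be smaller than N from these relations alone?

4

From N the given relations immediately reach C, G.
From those, X, S — 4 in total.
Nothing else is reachable below N; 4 in all.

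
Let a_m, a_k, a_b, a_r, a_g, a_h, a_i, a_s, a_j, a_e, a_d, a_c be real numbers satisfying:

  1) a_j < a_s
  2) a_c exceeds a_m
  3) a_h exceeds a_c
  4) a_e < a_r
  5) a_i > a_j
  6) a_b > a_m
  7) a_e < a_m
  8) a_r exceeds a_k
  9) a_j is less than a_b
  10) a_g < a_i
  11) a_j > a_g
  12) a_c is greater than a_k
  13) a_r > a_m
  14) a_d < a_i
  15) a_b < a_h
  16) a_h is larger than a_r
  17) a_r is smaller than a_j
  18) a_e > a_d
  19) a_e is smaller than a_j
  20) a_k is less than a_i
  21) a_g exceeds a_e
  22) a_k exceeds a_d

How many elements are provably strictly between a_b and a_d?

6

The relations place a_d below a_b. An element lies strictly between them when it is forced above a_d and also forced below a_b.
Above a_d: {a_e, a_k, a_m, a_r, a_g, a_j, a_c, a_s, a_i, a_h}. Below a_b: {a_e, a_k, a_m, a_r, a_g, a_j}.
Intersection: {a_e, a_k, a_m, a_r, a_g, a_j} — 6.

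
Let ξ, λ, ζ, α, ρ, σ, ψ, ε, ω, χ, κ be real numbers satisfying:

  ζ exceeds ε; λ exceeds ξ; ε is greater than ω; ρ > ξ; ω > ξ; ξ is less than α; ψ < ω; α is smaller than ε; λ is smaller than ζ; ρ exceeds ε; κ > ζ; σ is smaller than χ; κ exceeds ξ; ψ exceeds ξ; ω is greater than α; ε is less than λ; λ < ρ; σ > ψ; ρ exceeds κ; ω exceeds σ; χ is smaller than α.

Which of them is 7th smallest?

Piecing the relations together gives one ordering: ξ < ψ < σ < χ < α < ω < ε < λ < ζ < κ < ρ.
The 7th smallest is ε.

ε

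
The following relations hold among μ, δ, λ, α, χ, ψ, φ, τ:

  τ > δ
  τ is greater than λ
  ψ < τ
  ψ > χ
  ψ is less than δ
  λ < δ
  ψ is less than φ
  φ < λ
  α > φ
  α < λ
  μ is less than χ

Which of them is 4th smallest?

Piecing the relations together gives one ordering: μ < χ < ψ < φ < α < λ < δ < τ.
Counting 4 from the smallest end gives φ.

φ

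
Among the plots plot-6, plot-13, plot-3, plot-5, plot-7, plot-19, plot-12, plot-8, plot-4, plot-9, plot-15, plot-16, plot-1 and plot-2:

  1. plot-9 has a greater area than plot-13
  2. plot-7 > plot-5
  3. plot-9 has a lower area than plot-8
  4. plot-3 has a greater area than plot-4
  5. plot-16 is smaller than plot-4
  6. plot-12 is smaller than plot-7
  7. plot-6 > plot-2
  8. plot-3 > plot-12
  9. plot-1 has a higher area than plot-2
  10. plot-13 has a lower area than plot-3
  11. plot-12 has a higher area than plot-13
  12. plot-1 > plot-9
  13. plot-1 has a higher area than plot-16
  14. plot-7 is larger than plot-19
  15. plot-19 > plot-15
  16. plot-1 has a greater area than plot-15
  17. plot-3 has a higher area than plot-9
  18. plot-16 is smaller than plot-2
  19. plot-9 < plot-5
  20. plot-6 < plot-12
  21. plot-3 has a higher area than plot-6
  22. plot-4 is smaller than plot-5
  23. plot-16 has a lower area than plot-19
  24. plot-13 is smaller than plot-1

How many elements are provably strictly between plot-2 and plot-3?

2

Chaining upward from plot-2 reaches: plot-6, plot-1, plot-12, plot-7.
Chaining downward from plot-3 reaches: plot-13, plot-16, plot-9, plot-4, plot-6, plot-12.
Strictly between plot-2 and plot-3 are those in both lists: plot-6, plot-12 — 2 elements.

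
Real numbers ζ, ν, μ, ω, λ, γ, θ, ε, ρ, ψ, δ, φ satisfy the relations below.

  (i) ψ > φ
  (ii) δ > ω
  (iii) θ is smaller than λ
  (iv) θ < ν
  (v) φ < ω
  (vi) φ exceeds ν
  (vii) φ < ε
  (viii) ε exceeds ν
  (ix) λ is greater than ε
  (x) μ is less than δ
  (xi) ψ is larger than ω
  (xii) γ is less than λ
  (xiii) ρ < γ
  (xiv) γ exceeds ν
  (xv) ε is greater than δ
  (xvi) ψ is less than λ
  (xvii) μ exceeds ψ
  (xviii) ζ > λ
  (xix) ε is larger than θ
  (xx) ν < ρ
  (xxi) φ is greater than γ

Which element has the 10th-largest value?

ρ

The consecutive relations fix a unique order: θ < ν < ρ < γ < φ < ω < ψ < μ < δ < ε < λ < ζ.
The 10th largest is ρ.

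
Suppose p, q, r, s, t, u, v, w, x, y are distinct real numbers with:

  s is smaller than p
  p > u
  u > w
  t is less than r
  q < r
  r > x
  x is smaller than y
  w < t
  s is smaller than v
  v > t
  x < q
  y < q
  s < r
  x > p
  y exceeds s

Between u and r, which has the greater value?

u < p and p < x give u < x.
With x < y: u < p < x < y.
With y < q: u < p < x < y < q.
With q < r: u < p < x < y < q < r.
So u < r; r is the larger of the two.

r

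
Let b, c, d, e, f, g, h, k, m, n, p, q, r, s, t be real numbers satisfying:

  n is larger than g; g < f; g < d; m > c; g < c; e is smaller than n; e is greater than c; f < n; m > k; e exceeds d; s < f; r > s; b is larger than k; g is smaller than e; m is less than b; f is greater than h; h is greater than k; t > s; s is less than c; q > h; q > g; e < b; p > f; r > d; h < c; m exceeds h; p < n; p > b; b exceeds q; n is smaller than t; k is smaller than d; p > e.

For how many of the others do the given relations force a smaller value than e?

6

Directly below e: g, d, c.
One step further: k, s, h (6 so far).
No other element is forced below e by the given relations, so the count is 6.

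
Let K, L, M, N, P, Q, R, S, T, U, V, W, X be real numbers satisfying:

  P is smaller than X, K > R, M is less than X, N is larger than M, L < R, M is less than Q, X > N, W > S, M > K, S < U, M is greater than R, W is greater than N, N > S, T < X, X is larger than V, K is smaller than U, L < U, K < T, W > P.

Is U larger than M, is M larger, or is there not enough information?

undetermined

Following every chain through M: above M we get N, W, Q, X; below M we get L, R, K.
U is not reached, and no chain runs the other way from U to M.
So the given relations leave the order of M and U undetermined.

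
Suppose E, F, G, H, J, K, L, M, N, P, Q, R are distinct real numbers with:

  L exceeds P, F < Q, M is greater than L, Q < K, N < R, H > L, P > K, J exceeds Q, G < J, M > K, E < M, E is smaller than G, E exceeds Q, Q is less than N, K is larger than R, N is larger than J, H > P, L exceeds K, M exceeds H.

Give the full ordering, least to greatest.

Each adjacent pair is fixed by a given relation: F < Q; Q < E; E < G; G < J; J < N; N < R; R < K; K < P; P < L; L < H; H < M. Chaining them end to end gives the full order.

F < Q < E < G < J < N < R < K < P < L < H < M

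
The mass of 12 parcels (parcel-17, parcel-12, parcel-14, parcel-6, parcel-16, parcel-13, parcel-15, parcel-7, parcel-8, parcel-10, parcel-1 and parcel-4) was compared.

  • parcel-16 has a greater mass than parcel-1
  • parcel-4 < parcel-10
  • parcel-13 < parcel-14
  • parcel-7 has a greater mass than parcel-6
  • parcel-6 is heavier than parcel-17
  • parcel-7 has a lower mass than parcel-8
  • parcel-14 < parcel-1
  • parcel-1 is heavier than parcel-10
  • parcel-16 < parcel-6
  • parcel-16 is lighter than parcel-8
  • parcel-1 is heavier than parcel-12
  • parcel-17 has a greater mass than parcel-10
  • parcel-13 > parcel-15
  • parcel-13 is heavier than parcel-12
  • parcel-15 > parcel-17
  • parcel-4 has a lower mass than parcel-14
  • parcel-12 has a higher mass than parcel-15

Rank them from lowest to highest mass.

Nothing is placed below parcel-4, so it is least; from there parcel-4 < parcel-10; parcel-10 < parcel-17; parcel-17 < parcel-15; parcel-15 < parcel-12; parcel-12 < parcel-13; parcel-13 < parcel-14; parcel-14 < parcel-1; parcel-1 < parcel-16; parcel-16 < parcel-6; parcel-6 < parcel-7; parcel-7 < parcel-8, each given directly.

parcel-4 < parcel-10 < parcel-17 < parcel-15 < parcel-12 < parcel-13 < parcel-14 < parcel-1 < parcel-16 < parcel-6 < parcel-7 < parcel-8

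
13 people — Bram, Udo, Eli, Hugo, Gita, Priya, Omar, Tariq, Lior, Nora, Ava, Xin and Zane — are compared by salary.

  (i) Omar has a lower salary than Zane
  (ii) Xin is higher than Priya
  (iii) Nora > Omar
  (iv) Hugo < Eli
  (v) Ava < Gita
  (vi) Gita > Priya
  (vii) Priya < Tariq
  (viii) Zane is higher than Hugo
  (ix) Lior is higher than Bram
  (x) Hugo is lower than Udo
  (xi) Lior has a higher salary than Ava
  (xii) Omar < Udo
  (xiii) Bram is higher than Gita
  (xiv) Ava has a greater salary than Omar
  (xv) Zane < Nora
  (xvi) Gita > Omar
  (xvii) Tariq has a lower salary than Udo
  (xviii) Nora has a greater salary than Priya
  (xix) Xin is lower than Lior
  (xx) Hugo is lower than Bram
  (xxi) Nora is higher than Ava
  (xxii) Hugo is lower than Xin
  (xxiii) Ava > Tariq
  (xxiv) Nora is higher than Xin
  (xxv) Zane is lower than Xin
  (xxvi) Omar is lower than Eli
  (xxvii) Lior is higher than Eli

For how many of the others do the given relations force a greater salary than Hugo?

Directly above Hugo: Eli, Udo, Zane, Xin, Bram.
One step further: Lior, Nora (7 so far).
Nothing else is reachable above Hugo; 7 in all.

7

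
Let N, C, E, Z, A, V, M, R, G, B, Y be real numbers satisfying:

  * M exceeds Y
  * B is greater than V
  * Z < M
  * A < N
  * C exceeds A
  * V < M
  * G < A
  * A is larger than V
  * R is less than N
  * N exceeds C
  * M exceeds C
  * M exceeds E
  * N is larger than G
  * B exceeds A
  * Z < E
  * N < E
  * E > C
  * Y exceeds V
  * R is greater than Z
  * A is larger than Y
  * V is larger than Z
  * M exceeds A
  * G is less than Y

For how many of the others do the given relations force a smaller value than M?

From M the given relations immediately reach Z, V, Y, A, C, E.
From those, G, N — 8 in total.
From those, R — 9 in total.
No other element is forced below M by the given relations, so the count is 9.

9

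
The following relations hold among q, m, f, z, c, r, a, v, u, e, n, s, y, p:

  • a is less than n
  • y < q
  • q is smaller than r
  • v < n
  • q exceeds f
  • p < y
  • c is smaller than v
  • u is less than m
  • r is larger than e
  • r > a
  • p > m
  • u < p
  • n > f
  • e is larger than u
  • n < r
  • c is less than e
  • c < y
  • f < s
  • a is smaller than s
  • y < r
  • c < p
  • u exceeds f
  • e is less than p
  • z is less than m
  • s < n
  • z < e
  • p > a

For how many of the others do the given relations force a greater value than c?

7

From c the given relations immediately reach v, e, p, y.
From those, n, q, r — 7 in total.
Nothing else is reachable above c; 7 in all.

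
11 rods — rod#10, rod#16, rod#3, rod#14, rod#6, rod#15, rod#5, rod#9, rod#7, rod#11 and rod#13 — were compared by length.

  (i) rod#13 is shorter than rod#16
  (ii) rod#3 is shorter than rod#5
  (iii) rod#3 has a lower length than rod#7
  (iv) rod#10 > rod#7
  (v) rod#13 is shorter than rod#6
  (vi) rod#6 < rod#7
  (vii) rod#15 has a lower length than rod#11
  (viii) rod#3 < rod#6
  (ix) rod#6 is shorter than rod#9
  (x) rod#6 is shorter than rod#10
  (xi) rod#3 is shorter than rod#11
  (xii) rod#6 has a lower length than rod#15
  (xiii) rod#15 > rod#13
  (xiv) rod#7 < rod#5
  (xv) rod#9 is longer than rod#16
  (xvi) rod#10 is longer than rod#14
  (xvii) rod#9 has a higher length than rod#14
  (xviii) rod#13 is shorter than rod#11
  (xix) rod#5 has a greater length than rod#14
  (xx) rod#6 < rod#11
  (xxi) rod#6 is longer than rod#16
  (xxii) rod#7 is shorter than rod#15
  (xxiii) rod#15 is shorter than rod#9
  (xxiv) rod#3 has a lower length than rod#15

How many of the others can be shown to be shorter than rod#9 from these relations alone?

7

The elements the relations force below rod#9 are rod#13, rod#14, rod#3, rod#16, rod#6, rod#7, rod#15 — no chain reaches any other.
That is 7.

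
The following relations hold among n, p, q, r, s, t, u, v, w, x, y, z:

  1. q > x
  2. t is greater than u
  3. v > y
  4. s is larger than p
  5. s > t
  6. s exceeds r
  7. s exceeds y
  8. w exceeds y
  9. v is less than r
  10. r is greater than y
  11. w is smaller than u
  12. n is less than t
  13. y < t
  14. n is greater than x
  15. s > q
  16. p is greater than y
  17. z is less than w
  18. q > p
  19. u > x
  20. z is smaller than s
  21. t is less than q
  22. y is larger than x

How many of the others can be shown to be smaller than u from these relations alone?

4

The elements the relations force below u are x, z, y, w — no chain reaches any other.
That is 4.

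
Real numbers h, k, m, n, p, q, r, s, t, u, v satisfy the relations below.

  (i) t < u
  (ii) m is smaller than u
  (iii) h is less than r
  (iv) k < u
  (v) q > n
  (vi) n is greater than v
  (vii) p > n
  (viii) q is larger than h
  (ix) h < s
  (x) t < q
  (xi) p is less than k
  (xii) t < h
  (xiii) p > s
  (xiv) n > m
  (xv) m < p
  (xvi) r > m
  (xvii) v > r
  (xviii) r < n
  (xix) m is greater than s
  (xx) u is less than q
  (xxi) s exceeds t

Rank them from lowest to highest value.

Each adjacent pair is fixed by a given relation: t < h; h < s; s < m; m < r; r < v; v < n; n < p; p < k; k < u; u < q. Chaining them end to end gives the full order.

t < h < s < m < r < v < n < p < k < u < q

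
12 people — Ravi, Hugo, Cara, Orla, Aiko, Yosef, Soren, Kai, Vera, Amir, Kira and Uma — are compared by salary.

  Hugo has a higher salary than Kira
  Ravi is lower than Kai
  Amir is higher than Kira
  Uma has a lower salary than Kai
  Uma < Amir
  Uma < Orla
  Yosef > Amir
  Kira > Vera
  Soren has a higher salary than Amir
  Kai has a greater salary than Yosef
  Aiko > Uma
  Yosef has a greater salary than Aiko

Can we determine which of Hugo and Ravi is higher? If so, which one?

Following every chain through Ravi: above Ravi we get Kai.
Hugo is not reached, and no chain runs the other way from Hugo to Ravi.
So the given relations leave the order of Ravi and Hugo undetermined.

undetermined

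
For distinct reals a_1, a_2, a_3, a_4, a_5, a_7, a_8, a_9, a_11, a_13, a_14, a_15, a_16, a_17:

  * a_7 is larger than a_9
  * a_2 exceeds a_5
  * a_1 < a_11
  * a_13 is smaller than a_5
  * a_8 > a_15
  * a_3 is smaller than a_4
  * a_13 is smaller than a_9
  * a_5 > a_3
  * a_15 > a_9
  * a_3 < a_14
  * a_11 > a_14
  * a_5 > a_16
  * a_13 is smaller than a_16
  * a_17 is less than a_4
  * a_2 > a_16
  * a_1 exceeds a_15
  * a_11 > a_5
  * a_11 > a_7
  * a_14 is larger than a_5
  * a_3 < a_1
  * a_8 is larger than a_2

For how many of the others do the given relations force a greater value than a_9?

5

The elements the relations force above a_9 are a_15, a_1, a_7, a_11, a_8 — no chain reaches any other.
That is 5.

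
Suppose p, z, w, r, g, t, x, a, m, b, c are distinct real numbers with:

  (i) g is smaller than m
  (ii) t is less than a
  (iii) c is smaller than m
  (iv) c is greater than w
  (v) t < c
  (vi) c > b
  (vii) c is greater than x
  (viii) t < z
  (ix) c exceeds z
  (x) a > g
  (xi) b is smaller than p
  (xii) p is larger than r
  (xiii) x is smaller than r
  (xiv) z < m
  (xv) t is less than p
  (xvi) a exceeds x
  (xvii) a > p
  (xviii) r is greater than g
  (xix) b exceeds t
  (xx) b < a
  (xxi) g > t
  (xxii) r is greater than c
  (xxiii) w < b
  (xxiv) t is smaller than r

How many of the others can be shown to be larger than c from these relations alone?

4

From c the given relations immediately reach r, m.
From those, p — 3 in total.
From those, a — 4 in total.
No other element is forced above c by the given relations, so the count is 4.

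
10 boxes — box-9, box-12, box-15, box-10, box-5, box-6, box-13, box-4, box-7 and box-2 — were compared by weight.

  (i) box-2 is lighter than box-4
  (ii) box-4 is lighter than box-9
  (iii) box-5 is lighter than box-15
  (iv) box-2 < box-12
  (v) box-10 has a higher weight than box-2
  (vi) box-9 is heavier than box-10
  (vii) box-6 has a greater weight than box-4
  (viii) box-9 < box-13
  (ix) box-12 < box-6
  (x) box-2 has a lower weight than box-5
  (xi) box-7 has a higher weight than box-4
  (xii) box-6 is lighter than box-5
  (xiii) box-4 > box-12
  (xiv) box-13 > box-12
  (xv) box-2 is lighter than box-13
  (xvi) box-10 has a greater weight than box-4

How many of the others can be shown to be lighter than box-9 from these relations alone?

From box-9 the given relations immediately reach box-4, box-10.
From those, box-2, box-12 — 4 in total.
Nothing else is reachable below box-9; 4 in all.

4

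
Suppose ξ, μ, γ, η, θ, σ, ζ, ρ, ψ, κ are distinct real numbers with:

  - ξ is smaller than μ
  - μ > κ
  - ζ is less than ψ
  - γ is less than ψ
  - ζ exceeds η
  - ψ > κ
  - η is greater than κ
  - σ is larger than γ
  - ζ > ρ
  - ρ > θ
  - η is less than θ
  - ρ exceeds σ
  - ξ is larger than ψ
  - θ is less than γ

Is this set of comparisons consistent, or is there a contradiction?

consistent

Every relation is compatible with κ < η < θ < γ < σ < ρ < ζ < ψ < ξ < μ; the set is consistent.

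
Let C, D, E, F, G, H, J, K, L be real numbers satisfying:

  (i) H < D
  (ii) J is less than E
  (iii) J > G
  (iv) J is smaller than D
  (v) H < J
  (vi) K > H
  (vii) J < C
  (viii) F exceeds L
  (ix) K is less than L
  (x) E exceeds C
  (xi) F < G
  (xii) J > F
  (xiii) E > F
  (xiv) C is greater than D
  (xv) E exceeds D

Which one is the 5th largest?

G

Piecing the relations together gives one ordering: H < K < L < F < G < J < D < C < E.
The 5th largest is G.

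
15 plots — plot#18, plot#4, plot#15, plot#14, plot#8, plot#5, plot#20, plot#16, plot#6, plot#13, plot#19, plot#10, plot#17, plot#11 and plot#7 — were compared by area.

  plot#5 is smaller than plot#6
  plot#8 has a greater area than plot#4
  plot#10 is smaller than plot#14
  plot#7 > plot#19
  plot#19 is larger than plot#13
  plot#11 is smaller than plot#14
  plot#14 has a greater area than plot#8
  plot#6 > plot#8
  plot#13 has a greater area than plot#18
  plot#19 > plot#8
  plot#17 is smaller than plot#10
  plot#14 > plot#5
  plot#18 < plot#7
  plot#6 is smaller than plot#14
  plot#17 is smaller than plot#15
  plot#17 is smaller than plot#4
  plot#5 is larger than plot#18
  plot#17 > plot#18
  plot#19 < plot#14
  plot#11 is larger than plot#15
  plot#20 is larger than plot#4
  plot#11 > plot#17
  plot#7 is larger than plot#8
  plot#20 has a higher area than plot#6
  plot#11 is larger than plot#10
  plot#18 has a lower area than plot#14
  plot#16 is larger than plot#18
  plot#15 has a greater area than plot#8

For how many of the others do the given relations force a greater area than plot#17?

10

Directly above plot#17: plot#4, plot#10, plot#15, plot#11.
One step further: plot#8, plot#20, plot#14 (7 so far).
One step further: plot#19, plot#7, plot#6 (10 so far).
No other element is forced above plot#17 by the given relations, so the count is 10.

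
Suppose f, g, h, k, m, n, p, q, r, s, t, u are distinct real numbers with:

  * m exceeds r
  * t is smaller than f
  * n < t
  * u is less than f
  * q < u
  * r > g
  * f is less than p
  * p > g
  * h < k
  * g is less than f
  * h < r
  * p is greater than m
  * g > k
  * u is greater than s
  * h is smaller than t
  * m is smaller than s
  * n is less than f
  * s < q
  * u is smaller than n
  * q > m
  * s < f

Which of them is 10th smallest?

t

The consecutive relations fix a unique order: h < k < g < r < m < s < q < u < n < t < f < p.
Counting 10 from the smallest end gives t.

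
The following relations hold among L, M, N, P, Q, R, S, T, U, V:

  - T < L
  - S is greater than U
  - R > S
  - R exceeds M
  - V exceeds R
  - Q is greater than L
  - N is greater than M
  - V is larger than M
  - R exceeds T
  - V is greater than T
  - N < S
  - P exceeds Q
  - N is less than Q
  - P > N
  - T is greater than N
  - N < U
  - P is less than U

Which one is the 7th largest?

L

The consecutive relations fix a unique order: M < N < T < L < Q < P < U < S < R < V.
Counting 7 from the largest end gives L.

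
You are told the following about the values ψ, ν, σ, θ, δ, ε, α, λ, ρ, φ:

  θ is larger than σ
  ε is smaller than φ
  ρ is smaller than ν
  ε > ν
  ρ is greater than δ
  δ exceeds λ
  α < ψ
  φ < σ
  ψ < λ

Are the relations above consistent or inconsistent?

consistent

Every relation is compatible with α < ψ < λ < δ < ρ < ν < ε < φ < σ < θ; the set is consistent.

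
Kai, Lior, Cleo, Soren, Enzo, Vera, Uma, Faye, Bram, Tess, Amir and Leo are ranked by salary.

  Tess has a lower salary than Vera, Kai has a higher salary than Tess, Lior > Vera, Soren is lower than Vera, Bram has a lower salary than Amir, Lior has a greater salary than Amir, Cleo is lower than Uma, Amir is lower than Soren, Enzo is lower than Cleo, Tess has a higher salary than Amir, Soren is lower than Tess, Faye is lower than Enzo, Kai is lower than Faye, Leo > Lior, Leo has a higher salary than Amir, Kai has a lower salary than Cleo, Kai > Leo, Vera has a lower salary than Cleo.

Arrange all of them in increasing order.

Bram < Amir < Soren < Tess < Vera < Lior < Leo < Kai < Faye < Enzo < Cleo < Uma

Each adjacent pair is fixed by a given relation: Bram < Amir; Amir < Soren; Soren < Tess; Tess < Vera; Vera < Lior; Lior < Leo; Leo < Kai; Kai < Faye; Faye < Enzo; Enzo < Cleo; Cleo < Uma. Chaining them end to end gives the full order.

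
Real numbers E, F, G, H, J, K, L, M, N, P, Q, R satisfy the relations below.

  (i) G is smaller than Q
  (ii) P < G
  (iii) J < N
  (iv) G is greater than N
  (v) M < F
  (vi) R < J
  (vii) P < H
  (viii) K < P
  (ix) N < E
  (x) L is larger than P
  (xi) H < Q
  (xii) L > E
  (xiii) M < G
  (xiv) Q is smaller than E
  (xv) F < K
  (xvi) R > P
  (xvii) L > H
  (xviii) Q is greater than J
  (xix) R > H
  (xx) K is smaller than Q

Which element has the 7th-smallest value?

Piecing the relations together gives one ordering: M < F < K < P < H < R < J < N < G < Q < E < L.
The 7th smallest is J.

J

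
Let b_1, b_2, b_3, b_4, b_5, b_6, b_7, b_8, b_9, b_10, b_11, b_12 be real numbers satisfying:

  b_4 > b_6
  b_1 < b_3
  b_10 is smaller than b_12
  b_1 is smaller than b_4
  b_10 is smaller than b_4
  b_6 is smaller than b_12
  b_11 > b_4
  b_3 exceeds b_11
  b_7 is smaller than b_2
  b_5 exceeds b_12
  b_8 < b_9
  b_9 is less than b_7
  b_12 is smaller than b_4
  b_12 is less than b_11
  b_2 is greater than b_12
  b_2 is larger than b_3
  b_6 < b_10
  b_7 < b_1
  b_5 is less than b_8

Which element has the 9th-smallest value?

Piecing the relations together gives one ordering: b_6 < b_10 < b_12 < b_5 < b_8 < b_9 < b_7 < b_1 < b_4 < b_11 < b_3 < b_2.
The 9th smallest is b_4.

b_4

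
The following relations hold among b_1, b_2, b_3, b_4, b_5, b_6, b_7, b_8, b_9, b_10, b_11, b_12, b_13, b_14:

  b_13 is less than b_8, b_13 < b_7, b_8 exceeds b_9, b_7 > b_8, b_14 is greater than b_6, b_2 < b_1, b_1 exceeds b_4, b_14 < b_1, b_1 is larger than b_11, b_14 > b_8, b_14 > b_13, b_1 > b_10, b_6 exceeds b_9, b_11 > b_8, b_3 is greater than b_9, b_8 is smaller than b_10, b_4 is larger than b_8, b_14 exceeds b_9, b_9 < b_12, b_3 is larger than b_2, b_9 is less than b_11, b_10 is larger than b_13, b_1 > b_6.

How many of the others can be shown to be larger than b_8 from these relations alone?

Directly above b_8: b_4, b_7, b_11, b_14, b_10.
One step further: b_1 (6 so far).
No other element is forced above b_8 by the given relations, so the count is 6.

6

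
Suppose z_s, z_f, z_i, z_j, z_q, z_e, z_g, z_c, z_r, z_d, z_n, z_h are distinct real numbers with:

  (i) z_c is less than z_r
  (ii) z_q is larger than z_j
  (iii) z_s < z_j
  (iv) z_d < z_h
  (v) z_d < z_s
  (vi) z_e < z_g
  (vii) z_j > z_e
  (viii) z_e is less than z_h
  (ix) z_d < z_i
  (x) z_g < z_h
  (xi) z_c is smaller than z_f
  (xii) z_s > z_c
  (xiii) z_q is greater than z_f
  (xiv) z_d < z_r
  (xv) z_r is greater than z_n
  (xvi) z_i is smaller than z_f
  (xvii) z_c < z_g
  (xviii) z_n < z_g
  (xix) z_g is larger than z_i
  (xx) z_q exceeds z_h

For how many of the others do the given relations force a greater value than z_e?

4

The elements the relations force above z_e are z_g, z_h, z_j, z_q — no chain reaches any other.
That is 4.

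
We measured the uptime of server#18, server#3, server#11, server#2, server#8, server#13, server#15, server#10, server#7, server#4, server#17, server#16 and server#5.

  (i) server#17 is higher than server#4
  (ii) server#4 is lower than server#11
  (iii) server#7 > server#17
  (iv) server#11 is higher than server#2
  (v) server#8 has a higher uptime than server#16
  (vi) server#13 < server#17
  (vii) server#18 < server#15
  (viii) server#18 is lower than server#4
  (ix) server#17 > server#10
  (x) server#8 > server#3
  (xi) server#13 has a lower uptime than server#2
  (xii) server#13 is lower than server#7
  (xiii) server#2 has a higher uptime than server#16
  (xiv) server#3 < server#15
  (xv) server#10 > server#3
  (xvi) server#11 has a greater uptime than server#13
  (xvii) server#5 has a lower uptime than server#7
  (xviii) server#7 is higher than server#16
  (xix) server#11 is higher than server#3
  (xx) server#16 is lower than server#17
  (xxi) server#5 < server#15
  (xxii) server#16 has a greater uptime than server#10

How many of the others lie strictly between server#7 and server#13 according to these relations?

1

The relations place server#13 below server#7. An element lies strictly between them when it is forced above server#13 and also forced below server#7.
Above server#13: {server#17, server#2, server#11}. Below server#7: {server#18, server#3, server#10, server#16, server#4, server#5, server#17}.
Intersection: {server#17} — 1.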